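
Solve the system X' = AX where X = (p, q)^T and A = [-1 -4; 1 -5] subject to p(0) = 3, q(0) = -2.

p(t) = 14te^(-3t) + 3e^(-3t), q(t) = 7te^(-3t) - 2e^(-3t)

Coefficient matrix A = [[-1, -4], [1, -5]].
Characteristic polynomial det(A - λI) = λ^2 + 6λ + 9 = 0.
Single eigenvalue λ = -3 with algebraic multiplicity 2.
Eigenvector v = (-2,-1); generalized eigenvector w with (A-λI)w=v is (-3,-1).
General solution: e^(-3t)[K_1·v + K_2·(t·v + w)].
Applying p(0)=3, q(0)=-2 gives K_1=9, K_2=-7.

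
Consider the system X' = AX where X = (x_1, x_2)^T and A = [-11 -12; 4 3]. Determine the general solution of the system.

x_1(t) = 3c_1e^(-3t) + 2c_2e^(-5t), x_2(t) = -2c_1e^(-3t) - c_2e^(-5t)

Coefficient matrix A = [[-11, -12], [4, 3]].
Characteristic polynomial det(A - λI) = λ^2 + 8λ + 15 = 0.
Eigenvalues λ = -3, -5.
For λ=-3: (A-λI) row 1 is [-8, -12], so an eigenvector is (3, -2).
For λ=-5: (A-λI) row 1 is [-6, -12], so an eigenvector is (2, -1).
General solution: c_1e^(-3t)(3,-2) + c_2e^(-5t)(2,-1).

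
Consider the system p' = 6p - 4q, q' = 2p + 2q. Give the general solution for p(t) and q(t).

p(t) = K_1e^(4t)sin(2t) - K_1e^(4t)cos(2t) - K_2e^(4t)sin(2t) - K_2e^(4t)cos(2t), q(t) = -K_1e^(4t)cos(2t) - K_2e^(4t)sin(2t)

Coefficient matrix A = [[6, -4], [2, 2]].
Characteristic polynomial det(A - λI) = λ^2 - 8λ + 20 = 0.
Eigenvalues λ = 4 ± 2i (complex conjugate pair).
For λ=4+2i: an eigenvector is (-1,-1) - i(1,0) = (-1 - i, -1).
A real fundamental pair from Re and Im of e^((4+2i)t)v: X_1 = e^(4t)(cos(2t)·(-1,-1) + sin(2t)·(1,0)), X_2 = e^(4t)(sin(2t)·(-1,-1) - cos(2t)·(1,0)).
General solution: K_1X_1 + K_2X_2.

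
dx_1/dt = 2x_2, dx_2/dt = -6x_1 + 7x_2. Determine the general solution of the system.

x_1(t) = 2C_1e^(3t) - C_2e^(4t), x_2(t) = 3C_1e^(3t) - 2C_2e^(4t)

Coefficient matrix A = [[0, 2], [-6, 7]].
Characteristic polynomial det(A - λI) = λ^2 - 7λ + 12 = 0.
Eigenvalues λ = 3, 4.
For λ=3: (A-λI) row 1 is [-3, 2], so an eigenvector is (2, 3).
For λ=4: (A-λI) row 1 is [-4, 2], so an eigenvector is (-1, -2).
General solution: C_1e^(3t)(2,3) + C_2e^(4t)(-1,-2).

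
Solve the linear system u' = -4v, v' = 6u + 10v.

u(t) = -C_1e^(4t) + 2C_2e^(6t), v(t) = C_1e^(4t) - 3C_2e^(6t)

Coefficient matrix A = [[0, -4], [6, 10]].
Characteristic polynomial det(A - λI) = λ^2 - 10λ + 24 = 0.
Eigenvalues λ = 4, 6.
For λ=4: (A-λI) row 1 is [-4, -4], so an eigenvector is (-1, 1).
For λ=6: (A-λI) row 1 is [-6, -4], so an eigenvector is (2, -3).
General solution: C_1e^(4t)(-1,1) + C_2e^(6t)(2,-3).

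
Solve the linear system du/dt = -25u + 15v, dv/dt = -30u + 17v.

Coefficient matrix A = [[-25, 15], [-30, 17]].
Characteristic polynomial det(A - λI) = λ^2 + 8λ + 25 = 0.
Eigenvalues λ = -4 ± 3i (complex conjugate pair).
For λ=-4+3i: an eigenvector is (-2,-3) - i(-1,-1) = (-2 + i, -3 + i).
A real fundamental pair from Re and Im of e^((-4+3i)t)v: X_1 = e^(-4t)(cos(3t)·(-2,-3) + sin(3t)·(-1,-1)), X_2 = e^(-4t)(sin(3t)·(-2,-3) - cos(3t)·(-1,-1)).
General solution: C_1X_1 + C_2X_2.

u(t) = -C_1e^(-4t)sin(3t) - 2C_1e^(-4t)cos(3t) - 2C_2e^(-4t)sin(3t) + C_2e^(-4t)cos(3t), v(t) = -C_1e^(-4t)sin(3t) - 3C_1e^(-4t)cos(3t) - 3C_2e^(-4t)sin(3t) + C_2e^(-4t)cos(3t)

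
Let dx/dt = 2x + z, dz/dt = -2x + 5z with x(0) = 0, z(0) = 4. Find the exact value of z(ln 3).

A = [[2,1],[-2,5]]; eigenvalues λ = 4, 3.
Eigenvectors: (-1,-2) for λ=4, (1,1) for λ=3.
From the initial condition, c_1 = -4, c_2 = -4.
z(ln 3) = (-4)(3^4)(-2) + (-4)(3^3)(1) = 540.

540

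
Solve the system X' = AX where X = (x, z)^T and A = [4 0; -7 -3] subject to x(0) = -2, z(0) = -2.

x(t) = -2e^(4t), z(t) = 2e^(4t) - 4e^(-3t)

Coefficient matrix A = [[4, 0], [-7, -3]].
Characteristic polynomial det(A - λI) = λ^2 - λ - 12 = 0.
Eigenvalues λ = 4, -3.
For λ=4: (A-λI) row 2 is [-7, -7], so an eigenvector is (1, -1).
For λ=-3: (A-λI) row 1 is [7, 0], so an eigenvector is (0, -1).
General solution: c_1e^(4t)(1,-1) + c_2e^(-3t)(0,-1).
Applying x(0)=-2, z(0)=-2 gives c_1=-2, c_2=4.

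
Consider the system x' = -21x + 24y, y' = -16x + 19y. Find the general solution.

Coefficient matrix A = [[-21, 24], [-16, 19]].
Characteristic polynomial det(A - λI) = λ^2 + 2λ - 15 = 0.
Eigenvalues λ = -5, 3.
For λ=-5: (A-λI) row 1 is [-16, 24], so an eigenvector is (-3, -2).
For λ=3: (A-λI) row 1 is [-24, 24], so an eigenvector is (1, 1).
General solution: C_1e^(-5t)(-3,-2) + C_2e^(3t)(1,1).

x(t) = -3C_1e^(-5t) + C_2e^(3t), y(t) = -2C_1e^(-5t) + C_2e^(3t)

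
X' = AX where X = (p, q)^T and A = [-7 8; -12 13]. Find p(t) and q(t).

Coefficient matrix A = [[-7, 8], [-12, 13]].
Characteristic polynomial det(A - λI) = λ^2 - 6λ + 5 = 0.
Eigenvalues λ = 5, 1.
For λ=5: (A-λI) row 1 is [-12, 8], so an eigenvector is (2, 3).
For λ=1: (A-λI) row 1 is [-8, 8], so an eigenvector is (1, 1).
General solution: K_1e^(5t)(2,3) + K_2e^(t)(1,1).

p(t) = 2K_1e^(5t) + K_2e^(t), q(t) = 3K_1e^(5t) + K_2e^(t)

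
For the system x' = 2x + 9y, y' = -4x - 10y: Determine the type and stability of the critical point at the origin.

A = [[2,9],[-4,-10]]; det(A-λI) = λ^2 + 8λ + 16.
repeated λ = -4 with a single eigenvector.

stable improper node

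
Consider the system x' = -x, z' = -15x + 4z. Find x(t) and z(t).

Coefficient matrix A = [[-1, 0], [-15, 4]].
Characteristic polynomial det(A - λI) = λ^2 - 3λ - 4 = 0.
Eigenvalues λ = -1, 4.
For λ=-1: (A-λI) row 2 is [-15, 5], so an eigenvector is (-1, -3).
For λ=4: (A-λI) row 1 is [-5, 0], so an eigenvector is (0, -1).
General solution: C_1e^(-t)(-1,-3) + C_2e^(4t)(0,-1).

x(t) = -C_1e^(-t), z(t) = -3C_1e^(-t) - C_2e^(4t)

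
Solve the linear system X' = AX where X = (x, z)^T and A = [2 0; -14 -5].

Coefficient matrix A = [[2, 0], [-14, -5]].
Characteristic polynomial det(A - λI) = λ^2 + 3λ - 10 = 0.
Eigenvalues λ = 2, -5.
For λ=2: (A-λI) row 2 is [-14, -7], so an eigenvector is (-1, 2).
For λ=-5: (A-λI) row 1 is [7, 0], so an eigenvector is (0, 1).
General solution: K_1e^(2t)(-1,2) + K_2e^(-5t)(0,1).

x(t) = -K_1e^(2t), z(t) = 2K_1e^(2t) + K_2e^(-5t)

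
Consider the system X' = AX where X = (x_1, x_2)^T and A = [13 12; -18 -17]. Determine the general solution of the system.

x_1(t) = -2c_1e^(-5t) + c_2e^(t), x_2(t) = 3c_1e^(-5t) - c_2e^(t)

Coefficient matrix A = [[13, 12], [-18, -17]].
Characteristic polynomial det(A - λI) = λ^2 + 4λ - 5 = 0.
Eigenvalues λ = -5, 1.
For λ=-5: (A-λI) row 1 is [18, 12], so an eigenvector is (-2, 3).
For λ=1: (A-λI) row 1 is [12, 12], so an eigenvector is (1, -1).
General solution: c_1e^(-5t)(-2,3) + c_2e^(t)(1,-1).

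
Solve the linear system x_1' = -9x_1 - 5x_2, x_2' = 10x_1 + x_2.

Coefficient matrix A = [[-9, -5], [10, 1]].
Characteristic polynomial det(A - λI) = λ^2 + 8λ + 41 = 0.
Eigenvalues λ = -4 ± 5i (complex conjugate pair).
For λ=-4+5i: an eigenvector is (1,-1) - i(0,1) = (1, -1 - i).
A real fundamental pair from Re and Im of e^((-4+5i)t)v: X_1 = e^(-4t)(cos(5t)·(1,-1) + sin(5t)·(0,1)), X_2 = e^(-4t)(sin(5t)·(1,-1) - cos(5t)·(0,1)).
General solution: C_1X_1 + C_2X_2.

x_1(t) = C_1e^(-4t)cos(5t) + C_2e^(-4t)sin(5t), x_2(t) = C_1e^(-4t)sin(5t) - C_1e^(-4t)cos(5t) - C_2e^(-4t)sin(5t) - C_2e^(-4t)cos(5t)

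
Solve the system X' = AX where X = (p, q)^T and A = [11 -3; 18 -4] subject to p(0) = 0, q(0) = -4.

p(t) = 4e^(5t) - 4e^(2t), q(t) = 8e^(5t) - 12e^(2t)

Coefficient matrix A = [[11, -3], [18, -4]].
Characteristic polynomial det(A - λI) = λ^2 - 7λ + 10 = 0.
Eigenvalues λ = 2, 5.
For λ=2: (A-λI) row 1 is [9, -3], so an eigenvector is (-1, -3).
For λ=5: (A-λI) row 1 is [6, -3], so an eigenvector is (-1, -2).
General solution: c_1e^(2t)(-1,-3) + c_2e^(5t)(-1,-2).
Applying p(0)=0, q(0)=-4 gives c_1=4, c_2=-4.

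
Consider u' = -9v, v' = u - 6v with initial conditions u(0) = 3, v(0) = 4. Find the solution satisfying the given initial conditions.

u(t) = -27te^(-3t) + 3e^(-3t), v(t) = -9te^(-3t) + 4e^(-3t)

Coefficient matrix A = [[0, -9], [1, -6]].
Characteristic polynomial det(A - λI) = λ^2 + 6λ + 9 = 0.
Single eigenvalue λ = -3 with algebraic multiplicity 2.
Eigenvector v = (-3,-1); generalized eigenvector w with (A-λI)w=v is (2,1).
General solution: e^(-3t)[K_1·v + K_2·(t·v + w)].
Applying u(0)=3, v(0)=4 gives K_1=5, K_2=9.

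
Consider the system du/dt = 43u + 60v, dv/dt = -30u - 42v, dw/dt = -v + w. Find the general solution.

u(t) = -3c_1e^(3t) + 4c_2e^(-2t), v(t) = 2c_1e^(3t) - 3c_2e^(-2t), w(t) = -c_1e^(3t) - c_2e^(-2t) + c_3e^(t)

Coefficient matrix A = [[43, 60, 0], [-30, -42, 0], [0, -1, 1]].
det(A - λI) = 0 gives eigenvalues λ = 3, -2, 1.
For λ=3: eigenvector (-3,2,-1).
For λ=-2: eigenvector (4,-3,-1).
For λ=1: eigenvector (0,0,1).
General solution: c_1e^(3t)(-3,2,-1) + c_2e^(-2t)(4,-3,-1) + c_3e^(t)(0,0,1).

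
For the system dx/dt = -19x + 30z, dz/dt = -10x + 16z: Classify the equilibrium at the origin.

A = [[-19,30],[-10,16]]; det(A-λI) = λ^2 + 3λ - 4.
λ = 1, -4: opposite signs.

saddle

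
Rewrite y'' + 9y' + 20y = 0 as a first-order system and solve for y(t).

Let x_1 = y, x_2 = y'. Then x_1' = x_2 and x_2' = -20x_1 - 9x_2.
A = [[0,1],[-20,-9]]; det(A-λI) = λ^2 + 9λ + 20.
Eigenvalues λ = -4, -5 with eigenvectors (1,-4), (1,-5).

y(t) = C_1e^(-4t) + C_2e^(-5t)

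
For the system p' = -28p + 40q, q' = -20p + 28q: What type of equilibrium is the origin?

A = [[-28,40],[-20,28]]; det(A-λI) = λ^2 + 16.
λ = 0 ± 4i: zero real part.

center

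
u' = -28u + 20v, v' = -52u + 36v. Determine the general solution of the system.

Coefficient matrix A = [[-28, 20], [-52, 36]].
Characteristic polynomial det(A - λI) = λ^2 - 8λ + 32 = 0.
Eigenvalues λ = 4 ± 4i (complex conjugate pair).
For λ=4+4i: an eigenvector is (1,2) - i(2,3) = (1 - 2i, 2 - 3i).
A real fundamental pair from Re and Im of e^((4+4i)t)v: X_1 = e^(4t)(cos(4t)·(1,2) + sin(4t)·(2,3)), X_2 = e^(4t)(sin(4t)·(1,2) - cos(4t)·(2,3)).
General solution: C_1X_1 + C_2X_2.

u(t) = 2C_1e^(4t)sin(4t) + C_1e^(4t)cos(4t) + C_2e^(4t)sin(4t) - 2C_2e^(4t)cos(4t), v(t) = 3C_1e^(4t)sin(4t) + 2C_1e^(4t)cos(4t) + 2C_2e^(4t)sin(4t) - 3C_2e^(4t)cos(4t)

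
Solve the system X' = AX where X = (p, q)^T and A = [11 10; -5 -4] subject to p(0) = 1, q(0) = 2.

Coefficient matrix A = [[11, 10], [-5, -4]].
Characteristic polynomial det(A - λI) = λ^2 - 7λ + 6 = 0.
Eigenvalues λ = 6, 1.
For λ=6: (A-λI) row 1 is [5, 10], so an eigenvector is (-2, 1).
For λ=1: (A-λI) row 1 is [10, 10], so an eigenvector is (1, -1).
General solution: c_1e^(6t)(-2,1) + c_2e^(t)(1,-1).
Applying p(0)=1, q(0)=2 gives c_1=-3, c_2=-5.

p(t) = 6e^(6t) - 5e^(t), q(t) = -3e^(6t) + 5e^(t)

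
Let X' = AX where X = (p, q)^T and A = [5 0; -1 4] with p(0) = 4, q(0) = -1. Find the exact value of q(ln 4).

A = [[5,0],[-1,4]]; eigenvalues λ = 4, 5.
Eigenvectors: (0,-1) for λ=4, (1,-1) for λ=5.
From the initial condition, c_1 = -3, c_2 = 4.
q(ln 4) = (-3)(4^4)(-1) + (4)(4^5)(-1) = -3328.

-3328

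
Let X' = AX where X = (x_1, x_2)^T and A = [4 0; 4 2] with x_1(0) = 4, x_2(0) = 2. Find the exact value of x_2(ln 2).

A = [[4,0],[4,2]]; eigenvalues λ = 4, 2.
Eigenvectors: (1,2) for λ=4, (0,-1) for λ=2.
From the initial condition, c_1 = 4, c_2 = 6.
x_2(ln 2) = (4)(2^4)(2) + (6)(2^2)(-1) = 104.

104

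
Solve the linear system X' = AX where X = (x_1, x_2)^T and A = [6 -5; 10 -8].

x_1(t) = 2C_1e^(-t)sin(t) + C_1e^(-t)cos(t) + C_2e^(-t)sin(t) - 2C_2e^(-t)cos(t), x_2(t) = 3C_1e^(-t)sin(t) + C_1e^(-t)cos(t) + C_2e^(-t)sin(t) - 3C_2e^(-t)cos(t)

Coefficient matrix A = [[6, -5], [10, -8]].
Characteristic polynomial det(A - λI) = λ^2 + 2λ + 2 = 0.
Eigenvalues λ = -1 ± i (complex conjugate pair).
For λ=-1+i: an eigenvector is (1,1) - i(2,3) = (1 - 2i, 1 - 3i).
A real fundamental pair from Re and Im of e^((-1+i)t)v: X_1 = e^(-t)(cos(t)·(1,1) + sin(t)·(2,3)), X_2 = e^(-t)(sin(t)·(1,1) - cos(t)·(2,3)).
General solution: C_1X_1 + C_2X_2.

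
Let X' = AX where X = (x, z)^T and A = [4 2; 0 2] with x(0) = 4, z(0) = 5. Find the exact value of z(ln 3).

A = [[4,2],[0,2]]; eigenvalues λ = 2, 4.
Eigenvectors: (1,-1) for λ=2, (-1,0) for λ=4.
From the initial condition, c_1 = -5, c_2 = -9.
z(ln 3) = (-5)(3^2)(-1) + (-9)(3^4)(0) = 45.

45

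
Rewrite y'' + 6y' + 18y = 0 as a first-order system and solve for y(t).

y(t) = C_1e^(-3t)cos(3t) + C_2e^(-3t)sin(3t)

Let x_1 = y, x_2 = y'. Then x_1' = x_2 and x_2' = -18x_1 - 6x_2.
A = [[0,1],[-18,-6]]; det(A-λI) = λ^2 + 6λ + 18.
Eigenvalues λ = -3 ± 3i.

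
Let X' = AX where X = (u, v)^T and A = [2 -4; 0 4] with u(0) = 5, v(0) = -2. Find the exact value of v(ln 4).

A = [[2,-4],[0,4]]; eigenvalues λ = 4, 2.
Eigenvectors: (2,-1) for λ=4, (-1,0) for λ=2.
From the initial condition, c_1 = 2, c_2 = -1.
v(ln 4) = (2)(4^4)(-1) + (-1)(4^2)(0) = -512.

-512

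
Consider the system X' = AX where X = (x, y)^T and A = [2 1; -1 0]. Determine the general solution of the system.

Coefficient matrix A = [[2, 1], [-1, 0]].
Characteristic polynomial det(A - λI) = λ^2 - 2λ + 1 = 0.
Single eigenvalue λ = 1 with algebraic multiplicity 2.
Eigenvector v = (-1,1); generalized eigenvector w with (A-λI)w=v is (2,-3).
General solution: e^(t)[C_1·v + C_2·(t·v + w)].

x(t) = -C_1e^(t) - C_2te^(t) + 2C_2e^(t), y(t) = C_1e^(t) + C_2te^(t) - 3C_2e^(t)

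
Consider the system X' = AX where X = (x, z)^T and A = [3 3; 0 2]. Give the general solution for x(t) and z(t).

Coefficient matrix A = [[3, 3], [0, 2]].
Characteristic polynomial det(A - λI) = λ^2 - 5λ + 6 = 0.
Eigenvalues λ = 3, 2.
For λ=3: (A-λI) row 1 is [0, 3], so an eigenvector is (1, 0).
For λ=2: (A-λI) row 1 is [1, 3], so an eigenvector is (-3, 1).
General solution: c_1e^(3t)(1,0) + c_2e^(2t)(-3,1).

x(t) = c_1e^(3t) - 3c_2e^(2t), z(t) = c_2e^(2t)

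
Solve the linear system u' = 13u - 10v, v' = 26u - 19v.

u(t) = -C_1e^(-3t)sin(2t) - 2C_1e^(-3t)cos(2t) - 2C_2e^(-3t)sin(2t) + C_2e^(-3t)cos(2t), v(t) = -2C_1e^(-3t)sin(2t) - 3C_1e^(-3t)cos(2t) - 3C_2e^(-3t)sin(2t) + 2C_2e^(-3t)cos(2t)

Coefficient matrix A = [[13, -10], [26, -19]].
Characteristic polynomial det(A - λI) = λ^2 + 6λ + 13 = 0.
Eigenvalues λ = -3 ± 2i (complex conjugate pair).
For λ=-3+2i: an eigenvector is (-2,-3) - i(-1,-2) = (-2 + i, -3 + 2i).
A real fundamental pair from Re and Im of e^((-3+2i)t)v: X_1 = e^(-3t)(cos(2t)·(-2,-3) + sin(2t)·(-1,-2)), X_2 = e^(-3t)(sin(2t)·(-2,-3) - cos(2t)·(-1,-2)).
General solution: C_1X_1 + C_2X_2.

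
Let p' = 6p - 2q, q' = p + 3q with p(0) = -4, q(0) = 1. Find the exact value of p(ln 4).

A = [[6,-2],[1,3]]; eigenvalues λ = 5, 4.
Eigenvectors: (2,1) for λ=5, (1,1) for λ=4.
From the initial condition, c_1 = -5, c_2 = 6.
p(ln 4) = (-5)(4^5)(2) + (6)(4^4)(1) = -8704.

-8704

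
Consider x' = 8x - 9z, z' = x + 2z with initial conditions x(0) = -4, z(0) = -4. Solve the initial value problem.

x(t) = 24te^(5t) - 4e^(5t), z(t) = 8te^(5t) - 4e^(5t)

Coefficient matrix A = [[8, -9], [1, 2]].
Characteristic polynomial det(A - λI) = λ^2 - 10λ + 25 = 0.
Single eigenvalue λ = 5 with algebraic multiplicity 2.
Eigenvector v = (3,1); generalized eigenvector w with (A-λI)w=v is (1,0).
General solution: e^(5t)[C_1·v + C_2·(t·v + w)].
Applying x(0)=-4, z(0)=-4 gives C_1=-4, C_2=8.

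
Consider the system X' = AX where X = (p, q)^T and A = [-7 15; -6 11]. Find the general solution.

Coefficient matrix A = [[-7, 15], [-6, 11]].
Characteristic polynomial det(A - λI) = λ^2 - 4λ + 13 = 0.
Eigenvalues λ = 2 ± 3i (complex conjugate pair).
For λ=2+3i: an eigenvector is (-2,-1) - i(1,1) = (-2 - i, -1 - i).
A real fundamental pair from Re and Im of e^((2+3i)t)v: X_1 = e^(2t)(cos(3t)·(-2,-1) + sin(3t)·(1,1)), X_2 = e^(2t)(sin(3t)·(-2,-1) - cos(3t)·(1,1)).
General solution: C_1X_1 + C_2X_2.

p(t) = C_1e^(2t)sin(3t) - 2C_1e^(2t)cos(3t) - 2C_2e^(2t)sin(3t) - C_2e^(2t)cos(3t), q(t) = C_1e^(2t)sin(3t) - C_1e^(2t)cos(3t) - C_2e^(2t)sin(3t) - C_2e^(2t)cos(3t)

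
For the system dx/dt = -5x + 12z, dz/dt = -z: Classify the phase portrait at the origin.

stable node

A = [[-5,12],[0,-1]]; det(A-λI) = λ^2 + 6λ + 5.
λ = -1, -5: both negative.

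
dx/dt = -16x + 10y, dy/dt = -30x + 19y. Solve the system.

Coefficient matrix A = [[-16, 10], [-30, 19]].
Characteristic polynomial det(A - λI) = λ^2 - 3λ - 4 = 0.
Eigenvalues λ = 4, -1.
For λ=4: (A-λI) row 1 is [-20, 10], so an eigenvector is (-1, -2).
For λ=-1: (A-λI) row 1 is [-15, 10], so an eigenvector is (2, 3).
General solution: C_1e^(4t)(-1,-2) + C_2e^(-t)(2,3).

x(t) = -C_1e^(4t) + 2C_2e^(-t), y(t) = -2C_1e^(4t) + 3C_2e^(-t)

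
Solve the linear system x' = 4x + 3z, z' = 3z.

Coefficient matrix A = [[4, 3], [0, 3]].
Characteristic polynomial det(A - λI) = λ^2 - 7λ + 12 = 0.
Eigenvalues λ = 4, 3.
For λ=4: (A-λI) row 1 is [0, 3], so an eigenvector is (-1, 0).
For λ=3: (A-λI) row 1 is [1, 3], so an eigenvector is (-3, 1).
General solution: c_1e^(4t)(-1,0) + c_2e^(3t)(-3,1).

x(t) = -c_1e^(4t) - 3c_2e^(3t), z(t) = c_2e^(3t)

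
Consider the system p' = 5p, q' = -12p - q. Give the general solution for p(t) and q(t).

p(t) = -c_2e^(5t), q(t) = c_1e^(-t) + 2c_2e^(5t)

Coefficient matrix A = [[5, 0], [-12, -1]].
Characteristic polynomial det(A - λI) = λ^2 - 4λ - 5 = 0.
Eigenvalues λ = -1, 5.
For λ=-1: (A-λI) row 1 is [6, 0], so an eigenvector is (0, 1).
For λ=5: (A-λI) row 2 is [-12, -6], so an eigenvector is (-1, 2).
General solution: c_1e^(-t)(0,1) + c_2e^(5t)(-1,2).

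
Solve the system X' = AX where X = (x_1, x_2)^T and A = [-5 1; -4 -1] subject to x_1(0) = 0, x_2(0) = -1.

Coefficient matrix A = [[-5, 1], [-4, -1]].
Characteristic polynomial det(A - λI) = λ^2 + 6λ + 9 = 0.
Single eigenvalue λ = -3 with algebraic multiplicity 2.
Eigenvector v = (-1,-2); generalized eigenvector w with (A-λI)w=v is (2,3).
General solution: e^(-3t)[c_1·v + c_2·(t·v + w)].
Applying x_1(0)=0, x_2(0)=-1 gives c_1=2, c_2=1.

x_1(t) = -te^(-3t), x_2(t) = -2te^(-3t) - e^(-3t)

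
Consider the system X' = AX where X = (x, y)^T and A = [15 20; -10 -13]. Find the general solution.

Coefficient matrix A = [[15, 20], [-10, -13]].
Characteristic polynomial det(A - λI) = λ^2 - 2λ + 5 = 0.
Eigenvalues λ = 1 ± 2i (complex conjugate pair).
For λ=1+2i: an eigenvector is (3,-2) - i(1,-1) = (3 - i, -2 + i).
A real fundamental pair from Re and Im of e^((1+2i)t)v: X_1 = e^(t)(cos(2t)·(3,-2) + sin(2t)·(1,-1)), X_2 = e^(t)(sin(2t)·(3,-2) - cos(2t)·(1,-1)).
General solution: K_1X_1 + K_2X_2.

x(t) = K_1e^(t)sin(2t) + 3K_1e^(t)cos(2t) + 3K_2e^(t)sin(2t) - K_2e^(t)cos(2t), y(t) = -K_1e^(t)sin(2t) - 2K_1e^(t)cos(2t) - 2K_2e^(t)sin(2t) + K_2e^(t)cos(2t)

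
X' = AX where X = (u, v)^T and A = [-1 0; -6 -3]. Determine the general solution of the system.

Coefficient matrix A = [[-1, 0], [-6, -3]].
Characteristic polynomial det(A - λI) = λ^2 + 4λ + 3 = 0.
Eigenvalues λ = -3, -1.
For λ=-3: (A-λI) row 1 is [2, 0], so an eigenvector is (0, -1).
For λ=-1: (A-λI) row 2 is [-6, -2], so an eigenvector is (1, -3).
General solution: C_1e^(-3t)(0,-1) + C_2e^(-t)(1,-3).

u(t) = C_2e^(-t), v(t) = -C_1e^(-3t) - 3C_2e^(-t)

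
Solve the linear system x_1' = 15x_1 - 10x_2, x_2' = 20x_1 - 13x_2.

Coefficient matrix A = [[15, -10], [20, -13]].
Characteristic polynomial det(A - λI) = λ^2 - 2λ + 5 = 0.
Eigenvalues λ = 1 ± 2i (complex conjugate pair).
For λ=1+2i: an eigenvector is (1,1) - i(2,3) = (1 - 2i, 1 - 3i).
A real fundamental pair from Re and Im of e^((1+2i)t)v: X_1 = e^(t)(cos(2t)·(1,1) + sin(2t)·(2,3)), X_2 = e^(t)(sin(2t)·(1,1) - cos(2t)·(2,3)).
General solution: K_1X_1 + K_2X_2.

x_1(t) = 2K_1e^(t)sin(2t) + K_1e^(t)cos(2t) + K_2e^(t)sin(2t) - 2K_2e^(t)cos(2t), x_2(t) = 3K_1e^(t)sin(2t) + K_1e^(t)cos(2t) + K_2e^(t)sin(2t) - 3K_2e^(t)cos(2t)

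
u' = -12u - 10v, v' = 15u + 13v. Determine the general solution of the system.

Coefficient matrix A = [[-12, -10], [15, 13]].
Characteristic polynomial det(A - λI) = λ^2 - λ - 6 = 0.
Eigenvalues λ = 3, -2.
For λ=3: (A-λI) row 1 is [-15, -10], so an eigenvector is (2, -3).
For λ=-2: (A-λI) row 1 is [-10, -10], so an eigenvector is (1, -1).
General solution: C_1e^(3t)(2,-3) + C_2e^(-2t)(1,-1).

u(t) = 2C_1e^(3t) + C_2e^(-2t), v(t) = -3C_1e^(3t) - C_2e^(-2t)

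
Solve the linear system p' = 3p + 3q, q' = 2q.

p(t) = c_1e^(3t) + 3c_2e^(2t), q(t) = -c_2e^(2t)

Coefficient matrix A = [[3, 3], [0, 2]].
Characteristic polynomial det(A - λI) = λ^2 - 5λ + 6 = 0.
Eigenvalues λ = 3, 2.
For λ=3: (A-λI) row 1 is [0, 3], so an eigenvector is (1, 0).
For λ=2: (A-λI) row 1 is [1, 3], so an eigenvector is (3, -1).
General solution: c_1e^(3t)(1,0) + c_2e^(2t)(3,-1).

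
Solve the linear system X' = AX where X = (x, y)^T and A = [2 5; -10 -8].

Coefficient matrix A = [[2, 5], [-10, -8]].
Characteristic polynomial det(A - λI) = λ^2 + 6λ + 34 = 0.
Eigenvalues λ = -3 ± 5i (complex conjugate pair).
For λ=-3+5i: an eigenvector is (0,1) - i(1,-1) = (0 - i, 1 + i).
A real fundamental pair from Re and Im of e^((-3+5i)t)v: X_1 = e^(-3t)(cos(5t)·(0,1) + sin(5t)·(1,-1)), X_2 = e^(-3t)(sin(5t)·(0,1) - cos(5t)·(1,-1)).
General solution: K_1X_1 + K_2X_2.

x(t) = K_1e^(-3t)sin(5t) - K_2e^(-3t)cos(5t), y(t) = -K_1e^(-3t)sin(5t) + K_1e^(-3t)cos(5t) + K_2e^(-3t)sin(5t) + K_2e^(-3t)cos(5t)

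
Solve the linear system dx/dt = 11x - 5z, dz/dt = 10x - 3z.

Coefficient matrix A = [[11, -5], [10, -3]].
Characteristic polynomial det(A - λI) = λ^2 - 8λ + 17 = 0.
Eigenvalues λ = 4 ± i (complex conjugate pair).
For λ=4+i: an eigenvector is (-2,-3) - i(1,1) = (-2 - i, -3 - i).
A real fundamental pair from Re and Im of e^((4+i)t)v: X_1 = e^(4t)(cos(t)·(-2,-3) + sin(t)·(1,1)), X_2 = e^(4t)(sin(t)·(-2,-3) - cos(t)·(1,1)).
General solution: c_1X_1 + c_2X_2.

x(t) = c_1e^(4t)sin(t) - 2c_1e^(4t)cos(t) - 2c_2e^(4t)sin(t) - c_2e^(4t)cos(t), z(t) = c_1e^(4t)sin(t) - 3c_1e^(4t)cos(t) - 3c_2e^(4t)sin(t) - c_2e^(4t)cos(t)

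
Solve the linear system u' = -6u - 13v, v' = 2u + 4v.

u(t) = 2c_1e^(-t)sin(t) - 3c_1e^(-t)cos(t) - 3c_2e^(-t)sin(t) - 2c_2e^(-t)cos(t), v(t) = -c_1e^(-t)sin(t) + c_1e^(-t)cos(t) + c_2e^(-t)sin(t) + c_2e^(-t)cos(t)

Coefficient matrix A = [[-6, -13], [2, 4]].
Characteristic polynomial det(A - λI) = λ^2 + 2λ + 2 = 0.
Eigenvalues λ = -1 ± i (complex conjugate pair).
For λ=-1+i: an eigenvector is (-3,1) - i(2,-1) = (-3 - 2i, 1 + i).
A real fundamental pair from Re and Im of e^((-1+i)t)v: X_1 = e^(-t)(cos(t)·(-3,1) + sin(t)·(2,-1)), X_2 = e^(-t)(sin(t)·(-3,1) - cos(t)·(2,-1)).
General solution: c_1X_1 + c_2X_2.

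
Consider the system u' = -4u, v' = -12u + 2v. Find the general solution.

Coefficient matrix A = [[-4, 0], [-12, 2]].
Characteristic polynomial det(A - λI) = λ^2 + 2λ - 8 = 0.
Eigenvalues λ = 2, -4.
For λ=2: (A-λI) row 1 is [-6, 0], so an eigenvector is (0, -1).
For λ=-4: (A-λI) row 2 is [-12, 6], so an eigenvector is (-1, -2).
General solution: K_1e^(2t)(0,-1) + K_2e^(-4t)(-1,-2).

u(t) = -K_2e^(-4t), v(t) = -K_1e^(2t) - 2K_2e^(-4t)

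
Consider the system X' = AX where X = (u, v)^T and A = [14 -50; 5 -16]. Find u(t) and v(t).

u(t) = c_1e^(-t)sin(5t) - 3c_1e^(-t)cos(5t) - 3c_2e^(-t)sin(5t) - c_2e^(-t)cos(5t), v(t) = -c_1e^(-t)cos(5t) - c_2e^(-t)sin(5t)

Coefficient matrix A = [[14, -50], [5, -16]].
Characteristic polynomial det(A - λI) = λ^2 + 2λ + 26 = 0.
Eigenvalues λ = -1 ± 5i (complex conjugate pair).
For λ=-1+5i: an eigenvector is (-3,-1) - i(1,0) = (-3 - i, -1).
A real fundamental pair from Re and Im of e^((-1+5i)t)v: X_1 = e^(-t)(cos(5t)·(-3,-1) + sin(5t)·(1,0)), X_2 = e^(-t)(sin(5t)·(-3,-1) - cos(5t)·(1,0)).
General solution: c_1X_1 + c_2X_2.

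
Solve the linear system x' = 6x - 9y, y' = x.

x(t) = -3c_1e^(3t) - 3c_2te^(3t) + 2c_2e^(3t), y(t) = -c_1e^(3t) - c_2te^(3t) + c_2e^(3t)

Coefficient matrix A = [[6, -9], [1, 0]].
Characteristic polynomial det(A - λI) = λ^2 - 6λ + 9 = 0.
Single eigenvalue λ = 3 with algebraic multiplicity 2.
Eigenvector v = (-3,-1); generalized eigenvector w with (A-λI)w=v is (2,1).
General solution: e^(3t)[c_1·v + c_2·(t·v + w)].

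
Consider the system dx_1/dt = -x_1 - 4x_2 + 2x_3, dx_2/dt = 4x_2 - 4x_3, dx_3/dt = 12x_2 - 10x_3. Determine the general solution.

x_1(t) = K_1e^(-t) - 2K_3e^(-2t), x_2(t) = K_2e^(-4t) - 2K_3e^(-2t), x_3(t) = 2K_2e^(-4t) - 3K_3e^(-2t)

Coefficient matrix A = [[-1, -4, 2], [0, 4, -4], [0, 12, -10]].
det(A - λI) = 0 gives eigenvalues λ = -1, -4, -2.
For λ=-1: eigenvector (1,0,0).
For λ=-4: eigenvector (0,1,2).
For λ=-2: eigenvector (-2,-2,-3).
General solution: K_1e^(-t)(1,0,0) + K_2e^(-4t)(0,1,2) + K_3e^(-2t)(-2,-2,-3).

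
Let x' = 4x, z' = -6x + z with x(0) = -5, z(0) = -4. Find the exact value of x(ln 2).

-80

A = [[4,0],[-6,1]]; eigenvalues λ = 4, 1.
Eigenvectors: (-1,2) for λ=4, (0,1) for λ=1.
From the initial condition, c_1 = 5, c_2 = -14.
x(ln 2) = (5)(2^4)(-1) + (-14)(2^1)(0) = -80.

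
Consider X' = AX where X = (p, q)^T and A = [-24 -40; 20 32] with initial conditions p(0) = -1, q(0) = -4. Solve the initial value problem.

p(t) = 47e^(4t)sin(4t) - e^(4t)cos(4t), q(t) = -33e^(4t)sin(4t) - 4e^(4t)cos(4t)

Coefficient matrix A = [[-24, -40], [20, 32]].
Characteristic polynomial det(A - λI) = λ^2 - 8λ + 32 = 0.
Eigenvalues λ = 4 ± 4i (complex conjugate pair).
For λ=4+4i: an eigenvector is (3,-2) - i(-1,1) = (3 + i, -2 - i).
A real fundamental pair from Re and Im of e^((4+4i)t)v: X_1 = e^(4t)(cos(4t)·(3,-2) + sin(4t)·(-1,1)), X_2 = e^(4t)(sin(4t)·(3,-2) - cos(4t)·(-1,1)).
General solution: C_1X_1 + C_2X_2.
Applying p(0)=-1, q(0)=-4 gives C_1=-5, C_2=14.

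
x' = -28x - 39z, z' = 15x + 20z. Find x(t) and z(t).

x(t) = 2c_1e^(-4t)sin(3t) + 3c_1e^(-4t)cos(3t) + 3c_2e^(-4t)sin(3t) - 2c_2e^(-4t)cos(3t), z(t) = -c_1e^(-4t)sin(3t) - 2c_1e^(-4t)cos(3t) - 2c_2e^(-4t)sin(3t) + c_2e^(-4t)cos(3t)

Coefficient matrix A = [[-28, -39], [15, 20]].
Characteristic polynomial det(A - λI) = λ^2 + 8λ + 25 = 0.
Eigenvalues λ = -4 ± 3i (complex conjugate pair).
For λ=-4+3i: an eigenvector is (3,-2) - i(2,-1) = (3 - 2i, -2 + i).
A real fundamental pair from Re and Im of e^((-4+3i)t)v: X_1 = e^(-4t)(cos(3t)·(3,-2) + sin(3t)·(2,-1)), X_2 = e^(-4t)(sin(3t)·(3,-2) - cos(3t)·(2,-1)).
General solution: c_1X_1 + c_2X_2.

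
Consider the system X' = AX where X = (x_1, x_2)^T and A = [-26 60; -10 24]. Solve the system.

x_1(t) = -3C_1e^(-6t) + 2C_2e^(4t), x_2(t) = -C_1e^(-6t) + C_2e^(4t)

Coefficient matrix A = [[-26, 60], [-10, 24]].
Characteristic polynomial det(A - λI) = λ^2 + 2λ - 24 = 0.
Eigenvalues λ = -6, 4.
For λ=-6: (A-λI) row 1 is [-20, 60], so an eigenvector is (-3, -1).
For λ=4: (A-λI) row 1 is [-30, 60], so an eigenvector is (2, 1).
General solution: C_1e^(-6t)(-3,-1) + C_2e^(4t)(2,1).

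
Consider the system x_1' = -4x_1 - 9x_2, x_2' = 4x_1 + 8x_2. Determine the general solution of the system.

x_1(t) = 3K_1e^(2t) + 3K_2te^(2t) - 2K_2e^(2t), x_2(t) = -2K_1e^(2t) - 2K_2te^(2t) + K_2e^(2t)

Coefficient matrix A = [[-4, -9], [4, 8]].
Characteristic polynomial det(A - λI) = λ^2 - 4λ + 4 = 0.
Single eigenvalue λ = 2 with algebraic multiplicity 2.
Eigenvector v = (3,-2); generalized eigenvector w with (A-λI)w=v is (-2,1).
General solution: e^(2t)[K_1·v + K_2·(t·v + w)].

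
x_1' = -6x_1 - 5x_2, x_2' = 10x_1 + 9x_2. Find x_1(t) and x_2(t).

x_1(t) = -C_1e^(4t) + C_2e^(-t), x_2(t) = 2C_1e^(4t) - C_2e^(-t)

Coefficient matrix A = [[-6, -5], [10, 9]].
Characteristic polynomial det(A - λI) = λ^2 - 3λ - 4 = 0.
Eigenvalues λ = 4, -1.
For λ=4: (A-λI) row 1 is [-10, -5], so an eigenvector is (-1, 2).
For λ=-1: (A-λI) row 1 is [-5, -5], so an eigenvector is (1, -1).
General solution: C_1e^(4t)(-1,2) + C_2e^(-t)(1,-1).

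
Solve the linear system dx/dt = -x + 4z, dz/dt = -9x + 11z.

x(t) = -2c_1e^(5t) - 2c_2te^(5t) - c_2e^(5t), z(t) = -3c_1e^(5t) - 3c_2te^(5t) - 2c_2e^(5t)

Coefficient matrix A = [[-1, 4], [-9, 11]].
Characteristic polynomial det(A - λI) = λ^2 - 10λ + 25 = 0.
Single eigenvalue λ = 5 with algebraic multiplicity 2.
Eigenvector v = (-2,-3); generalized eigenvector w with (A-λI)w=v is (-1,-2).
General solution: e^(5t)[c_1·v + c_2·(t·v + w)].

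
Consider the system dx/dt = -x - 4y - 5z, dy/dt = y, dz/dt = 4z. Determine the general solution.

Coefficient matrix A = [[-1, -4, -5], [0, 1, 0], [0, 0, 4]].
det(A - λI) = 0 gives eigenvalues λ = 4, 1, -1.
For λ=4: eigenvector (-1,0,1).
For λ=1: eigenvector (-2,1,0).
For λ=-1: eigenvector (1,0,0).
General solution: C_1e^(4t)(-1,0,1) + C_2e^(t)(-2,1,0) + C_3e^(-t)(1,0,0).

x(t) = -C_1e^(4t) - 2C_2e^(t) + C_3e^(-t), y(t) = C_2e^(t), z(t) = C_1e^(4t)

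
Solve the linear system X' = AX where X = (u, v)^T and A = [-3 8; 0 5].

u(t) = C_1e^(-3t) - C_2e^(5t), v(t) = -C_2e^(5t)

Coefficient matrix A = [[-3, 8], [0, 5]].
Characteristic polynomial det(A - λI) = λ^2 - 2λ - 15 = 0.
Eigenvalues λ = -3, 5.
For λ=-3: (A-λI) row 1 is [0, 8], so an eigenvector is (1, 0).
For λ=5: (A-λI) row 1 is [-8, 8], so an eigenvector is (-1, -1).
General solution: C_1e^(-3t)(1,0) + C_2e^(5t)(-1,-1).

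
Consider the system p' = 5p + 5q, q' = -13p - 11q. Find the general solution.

p(t) = -2c_1e^(-3t)sin(t) + c_1e^(-3t)cos(t) + c_2e^(-3t)sin(t) + 2c_2e^(-3t)cos(t), q(t) = 3c_1e^(-3t)sin(t) - 2c_1e^(-3t)cos(t) - 2c_2e^(-3t)sin(t) - 3c_2e^(-3t)cos(t)

Coefficient matrix A = [[5, 5], [-13, -11]].
Characteristic polynomial det(A - λI) = λ^2 + 6λ + 10 = 0.
Eigenvalues λ = -3 ± i (complex conjugate pair).
For λ=-3+i: an eigenvector is (1,-2) - i(-2,3) = (1 + 2i, -2 - 3i).
A real fundamental pair from Re and Im of e^((-3+i)t)v: X_1 = e^(-3t)(cos(t)·(1,-2) + sin(t)·(-2,3)), X_2 = e^(-3t)(sin(t)·(1,-2) - cos(t)·(-2,3)).
General solution: c_1X_1 + c_2X_2.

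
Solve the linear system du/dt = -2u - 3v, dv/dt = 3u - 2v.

Coefficient matrix A = [[-2, -3], [3, -2]].
Characteristic polynomial det(A - λI) = λ^2 + 4λ + 13 = 0.
Eigenvalues λ = -2 ± 3i (complex conjugate pair).
For λ=-2+3i: an eigenvector is (0,-1) - i(1,0) = (0 - i, -1).
A real fundamental pair from Re and Im of e^((-2+3i)t)v: X_1 = e^(-2t)(cos(3t)·(0,-1) + sin(3t)·(1,0)), X_2 = e^(-2t)(sin(3t)·(0,-1) - cos(3t)·(1,0)).
General solution: C_1X_1 + C_2X_2.

u(t) = C_1e^(-2t)sin(3t) - C_2e^(-2t)cos(3t), v(t) = -C_1e^(-2t)cos(3t) - C_2e^(-2t)sin(3t)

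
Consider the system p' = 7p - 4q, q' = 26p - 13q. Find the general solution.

Coefficient matrix A = [[7, -4], [26, -13]].
Characteristic polynomial det(A - λI) = λ^2 + 6λ + 13 = 0.
Eigenvalues λ = -3 ± 2i (complex conjugate pair).
For λ=-3+2i: an eigenvector is (1,3) - i(-1,-2) = (1 + i, 3 + 2i).
A real fundamental pair from Re and Im of e^((-3+2i)t)v: X_1 = e^(-3t)(cos(2t)·(1,3) + sin(2t)·(-1,-2)), X_2 = e^(-3t)(sin(2t)·(1,3) - cos(2t)·(-1,-2)).
General solution: C_1X_1 + C_2X_2.

p(t) = -C_1e^(-3t)sin(2t) + C_1e^(-3t)cos(2t) + C_2e^(-3t)sin(2t) + C_2e^(-3t)cos(2t), q(t) = -2C_1e^(-3t)sin(2t) + 3C_1e^(-3t)cos(2t) + 3C_2e^(-3t)sin(2t) + 2C_2e^(-3t)cos(2t)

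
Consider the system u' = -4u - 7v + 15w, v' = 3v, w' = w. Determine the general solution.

Coefficient matrix A = [[-4, -7, 15], [0, 3, 0], [0, 0, 1]].
det(A - λI) = 0 gives eigenvalues λ = 1, 3, -4.
For λ=1: eigenvector (3,0,1).
For λ=3: eigenvector (-1,1,0).
For λ=-4: eigenvector (1,0,0).
General solution: K_1e^(t)(3,0,1) + K_2e^(3t)(-1,1,0) + K_3e^(-4t)(1,0,0).

u(t) = 3K_1e^(t) - K_2e^(3t) + K_3e^(-4t), v(t) = K_2e^(3t), w(t) = K_1e^(t)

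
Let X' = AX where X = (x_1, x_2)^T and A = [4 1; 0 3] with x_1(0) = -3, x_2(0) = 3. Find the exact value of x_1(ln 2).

-24

A = [[4,1],[0,3]]; eigenvalues λ = 4, 3.
Eigenvectors: (1,0) for λ=4, (-1,1) for λ=3.
From the initial condition, c_1 = 0, c_2 = 3.
x_1(ln 2) = (0)(2^4)(1) + (3)(2^3)(-1) = -24.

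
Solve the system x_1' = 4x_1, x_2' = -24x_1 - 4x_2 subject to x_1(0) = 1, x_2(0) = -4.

x_1(t) = e^(4t), x_2(t) = -3e^(4t) - e^(-4t)

Coefficient matrix A = [[4, 0], [-24, -4]].
Characteristic polynomial det(A - λI) = λ^2 - 16 = 0.
Eigenvalues λ = 4, -4.
For λ=4: (A-λI) row 2 is [-24, -8], so an eigenvector is (-1, 3).
For λ=-4: (A-λI) row 1 is [8, 0], so an eigenvector is (0, 1).
General solution: c_1e^(4t)(-1,3) + c_2e^(-4t)(0,1).
Applying x_1(0)=1, x_2(0)=-4 gives c_1=-1, c_2=-1.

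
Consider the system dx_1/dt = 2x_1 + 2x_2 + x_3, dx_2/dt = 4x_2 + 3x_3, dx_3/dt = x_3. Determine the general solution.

Coefficient matrix A = [[2, 2, 1], [0, 4, 3], [0, 0, 1]].
det(A - λI) = 0 gives eigenvalues λ = 1, 2, 4.
For λ=1: eigenvector (-1,1,-1).
For λ=2: eigenvector (1,0,0).
For λ=4: eigenvector (1,1,0).
General solution: C_1e^(t)(-1,1,-1) + C_2e^(2t)(1,0,0) + C_3e^(4t)(1,1,0).

x_1(t) = -C_1e^(t) + C_2e^(2t) + C_3e^(4t), x_2(t) = C_1e^(t) + C_3e^(4t), x_3(t) = -C_1e^(t)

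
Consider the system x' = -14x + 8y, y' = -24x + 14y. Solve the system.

x(t) = c_1e^(2t) - 2c_2e^(-2t), y(t) = 2c_1e^(2t) - 3c_2e^(-2t)

Coefficient matrix A = [[-14, 8], [-24, 14]].
Characteristic polynomial det(A - λI) = λ^2 - 4 = 0.
Eigenvalues λ = 2, -2.
For λ=2: (A-λI) row 1 is [-16, 8], so an eigenvector is (1, 2).
For λ=-2: (A-λI) row 1 is [-12, 8], so an eigenvector is (-2, -3).
General solution: c_1e^(2t)(1,2) + c_2e^(-2t)(-2,-3).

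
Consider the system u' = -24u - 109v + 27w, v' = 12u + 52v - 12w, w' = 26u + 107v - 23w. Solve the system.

u(t) = 5K_1e^(-2t) - K_2e^(4t) + K_3e^(3t), v(t) = -2K_1e^(-2t) + K_2e^(4t), w(t) = -4K_1e^(-2t) + 3K_2e^(4t) + K_3e^(3t)

Coefficient matrix A = [[-24, -109, 27], [12, 52, -12], [26, 107, -23]].
det(A - λI) = 0 gives eigenvalues λ = -2, 4, 3.
For λ=-2: eigenvector (5,-2,-4).
For λ=4: eigenvector (-1,1,3).
For λ=3: eigenvector (1,0,1).
General solution: K_1e^(-2t)(5,-2,-4) + K_2e^(4t)(-1,1,3) + K_3e^(3t)(1,0,1).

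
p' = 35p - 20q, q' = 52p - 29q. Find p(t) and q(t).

Coefficient matrix A = [[35, -20], [52, -29]].
Characteristic polynomial det(A - λI) = λ^2 - 6λ + 25 = 0.
Eigenvalues λ = 3 ± 4i (complex conjugate pair).
For λ=3+4i: an eigenvector is (2,3) - i(1,2) = (2 - i, 3 - 2i).
A real fundamental pair from Re and Im of e^((3+4i)t)v: X_1 = e^(3t)(cos(4t)·(2,3) + sin(4t)·(1,2)), X_2 = e^(3t)(sin(4t)·(2,3) - cos(4t)·(1,2)).
General solution: c_1X_1 + c_2X_2.

p(t) = c_1e^(3t)sin(4t) + 2c_1e^(3t)cos(4t) + 2c_2e^(3t)sin(4t) - c_2e^(3t)cos(4t), q(t) = 2c_1e^(3t)sin(4t) + 3c_1e^(3t)cos(4t) + 3c_2e^(3t)sin(4t) - 2c_2e^(3t)cos(4t)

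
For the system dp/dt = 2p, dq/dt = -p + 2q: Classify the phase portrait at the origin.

A = [[2,0],[-1,2]]; det(A-λI) = λ^2 - 4λ + 4.
repeated λ = 2 with a single eigenvector.

unstable improper node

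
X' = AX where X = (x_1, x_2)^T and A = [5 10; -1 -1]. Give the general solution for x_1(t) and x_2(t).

x_1(t) = c_1e^(2t)sin(t) - 3c_1e^(2t)cos(t) - 3c_2e^(2t)sin(t) - c_2e^(2t)cos(t), x_2(t) = c_1e^(2t)cos(t) + c_2e^(2t)sin(t)

Coefficient matrix A = [[5, 10], [-1, -1]].
Characteristic polynomial det(A - λI) = λ^2 - 4λ + 5 = 0.
Eigenvalues λ = 2 ± i (complex conjugate pair).
For λ=2+i: an eigenvector is (-3,1) - i(1,0) = (-3 - i, 1).
A real fundamental pair from Re and Im of e^((2+i)t)v: X_1 = e^(2t)(cos(t)·(-3,1) + sin(t)·(1,0)), X_2 = e^(2t)(sin(t)·(-3,1) - cos(t)·(1,0)).
General solution: c_1X_1 + c_2X_2.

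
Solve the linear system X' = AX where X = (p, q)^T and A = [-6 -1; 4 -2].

Coefficient matrix A = [[-6, -1], [4, -2]].
Characteristic polynomial det(A - λI) = λ^2 + 8λ + 16 = 0.
Single eigenvalue λ = -4 with algebraic multiplicity 2.
Eigenvector v = (1,-2); generalized eigenvector w with (A-λI)w=v is (-1,1).
General solution: e^(-4t)[C_1·v + C_2·(t·v + w)].

p(t) = C_1e^(-4t) + C_2te^(-4t) - C_2e^(-4t), q(t) = -2C_1e^(-4t) - 2C_2te^(-4t) + C_2e^(-4t)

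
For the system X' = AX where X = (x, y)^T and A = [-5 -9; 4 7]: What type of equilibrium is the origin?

unstable improper node

A = [[-5,-9],[4,7]]; det(A-λI) = λ^2 - 2λ + 1.
repeated λ = 1 with a single eigenvector.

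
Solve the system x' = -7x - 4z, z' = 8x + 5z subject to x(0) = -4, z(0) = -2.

x(t) = 6e^(t) - 10e^(-3t), z(t) = -12e^(t) + 10e^(-3t)

Coefficient matrix A = [[-7, -4], [8, 5]].
Characteristic polynomial det(A - λI) = λ^2 + 2λ - 3 = 0.
Eigenvalues λ = -3, 1.
For λ=-3: (A-λI) row 1 is [-4, -4], so an eigenvector is (1, -1).
For λ=1: (A-λI) row 1 is [-8, -4], so an eigenvector is (-1, 2).
General solution: C_1e^(-3t)(1,-1) + C_2e^(t)(-1,2).
Applying x(0)=-4, z(0)=-2 gives C_1=-10, C_2=-6.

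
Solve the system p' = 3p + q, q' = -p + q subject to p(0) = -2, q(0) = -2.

Coefficient matrix A = [[3, 1], [-1, 1]].
Characteristic polynomial det(A - λI) = λ^2 - 4λ + 4 = 0.
Single eigenvalue λ = 2 with algebraic multiplicity 2.
Eigenvector v = (1,-1); generalized eigenvector w with (A-λI)w=v is (3,-2).
General solution: e^(2t)[c_1·v + c_2·(t·v + w)].
Applying p(0)=-2, q(0)=-2 gives c_1=10, c_2=-4.

p(t) = -4te^(2t) - 2e^(2t), q(t) = 4te^(2t) - 2e^(2t)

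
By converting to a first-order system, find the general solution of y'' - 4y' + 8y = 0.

Let x_1 = y, x_2 = y'. Then x_1' = x_2 and x_2' = -8x_1 + 4x_2.
A = [[0,1],[-8,4]]; det(A-λI) = λ^2 - 4λ + 8.
Eigenvalues λ = 2 ± 2i.

y(t) = c_1e^(2t)cos(2t) + c_2e^(2t)sin(2t)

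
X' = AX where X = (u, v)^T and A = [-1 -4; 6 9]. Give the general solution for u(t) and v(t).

u(t) = -2C_1e^(5t) + C_2e^(3t), v(t) = 3C_1e^(5t) - C_2e^(3t)

Coefficient matrix A = [[-1, -4], [6, 9]].
Characteristic polynomial det(A - λI) = λ^2 - 8λ + 15 = 0.
Eigenvalues λ = 5, 3.
For λ=5: (A-λI) row 1 is [-6, -4], so an eigenvector is (-2, 3).
For λ=3: (A-λI) row 1 is [-4, -4], so an eigenvector is (1, -1).
General solution: C_1e^(5t)(-2,3) + C_2e^(3t)(1,-1).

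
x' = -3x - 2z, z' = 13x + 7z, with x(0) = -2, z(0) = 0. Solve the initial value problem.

Coefficient matrix A = [[-3, -2], [13, 7]].
Characteristic polynomial det(A - λI) = λ^2 - 4λ + 5 = 0.
Eigenvalues λ = 2 ± i (complex conjugate pair).
For λ=2+i: an eigenvector is (1,-3) - i(1,-2) = (1 - i, -3 + 2i).
A real fundamental pair from Re and Im of e^((2+i)t)v: X_1 = e^(2t)(cos(t)·(1,-3) + sin(t)·(1,-2)), X_2 = e^(2t)(sin(t)·(1,-3) - cos(t)·(1,-2)).
General solution: K_1X_1 + K_2X_2.
Applying x(0)=-2, z(0)=0 gives K_1=4, K_2=6.

x(t) = 10e^(2t)sin(t) - 2e^(2t)cos(t), z(t) = -26e^(2t)sin(t)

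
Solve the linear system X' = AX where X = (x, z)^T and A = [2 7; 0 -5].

Coefficient matrix A = [[2, 7], [0, -5]].
Characteristic polynomial det(A - λI) = λ^2 + 3λ - 10 = 0.
Eigenvalues λ = 2, -5.
For λ=2: (A-λI) row 1 is [0, 7], so an eigenvector is (1, 0).
For λ=-5: (A-λI) row 1 is [7, 7], so an eigenvector is (-1, 1).
General solution: c_1e^(2t)(1,0) + c_2e^(-5t)(-1,1).

x(t) = c_1e^(2t) - c_2e^(-5t), z(t) = c_2e^(-5t)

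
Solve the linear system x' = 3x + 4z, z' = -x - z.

x(t) = -2C_1e^(t) - 2C_2te^(t) - C_2e^(t), z(t) = C_1e^(t) + C_2te^(t)

Coefficient matrix A = [[3, 4], [-1, -1]].
Characteristic polynomial det(A - λI) = λ^2 - 2λ + 1 = 0.
Single eigenvalue λ = 1 with algebraic multiplicity 2.
Eigenvector v = (-2,1); generalized eigenvector w with (A-λI)w=v is (-1,0).
General solution: e^(t)[C_1·v + C_2·(t·v + w)].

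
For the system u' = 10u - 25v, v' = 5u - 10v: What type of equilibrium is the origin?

center

A = [[10,-25],[5,-10]]; det(A-λI) = λ^2 + 25.
λ = 0 ± 5i: zero real part.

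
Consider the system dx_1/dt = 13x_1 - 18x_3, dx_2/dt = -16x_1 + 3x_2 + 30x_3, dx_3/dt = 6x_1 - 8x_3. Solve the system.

Coefficient matrix A = [[13, 0, -18], [-16, 3, 30], [6, 0, -8]].
det(A - λI) = 0 gives eigenvalues λ = 1, 3, 4.
For λ=1: eigenvector (-3,6,-2).
For λ=3: eigenvector (0,1,0).
For λ=4: eigenvector (2,-2,1).
General solution: K_1e^(t)(-3,6,-2) + K_2e^(3t)(0,1,0) + K_3e^(4t)(2,-2,1).

x_1(t) = -3K_1e^(t) + 2K_3e^(4t), x_2(t) = 6K_1e^(t) + K_2e^(3t) - 2K_3e^(4t), x_3(t) = -2K_1e^(t) + K_3e^(4t)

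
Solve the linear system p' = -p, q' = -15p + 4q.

p(t) = K_2e^(-t), q(t) = K_1e^(4t) + 3K_2e^(-t)

Coefficient matrix A = [[-1, 0], [-15, 4]].
Characteristic polynomial det(A - λI) = λ^2 - 3λ - 4 = 0.
Eigenvalues λ = 4, -1.
For λ=4: (A-λI) row 1 is [-5, 0], so an eigenvector is (0, 1).
For λ=-1: (A-λI) row 2 is [-15, 5], so an eigenvector is (1, 3).
General solution: K_1e^(4t)(0,1) + K_2e^(-t)(1,3).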